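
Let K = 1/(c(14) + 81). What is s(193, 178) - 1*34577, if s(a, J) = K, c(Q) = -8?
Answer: -2524120/73 ≈ -34577.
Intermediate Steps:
K = 1/73 (K = 1/(-8 + 81) = 1/73 ≈ 0.013699)
s(a, J) = 1/73
s(193, 178) - 1*34577 = 1/73 - 1*34577 = 1/73 - 34577 = -2524120/73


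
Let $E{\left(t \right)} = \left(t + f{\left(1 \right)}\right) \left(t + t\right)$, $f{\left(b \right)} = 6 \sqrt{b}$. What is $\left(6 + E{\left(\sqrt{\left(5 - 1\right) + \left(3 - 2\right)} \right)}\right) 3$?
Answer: $48 + 36 \sqrt{5} \approx 128.5$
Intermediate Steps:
$E{\left(t \right)} = 2 t \left(6 + t\right)$ ($E{\left(t \right)} = \left(t + 6 \sqrt{1}\right) \left(t + t\right) = \left(t + 6 \cdot 1\right) 2 t = \left(t + 6\right) 2 t = \left(6 + t\right) 2 t = 2 t \left(6 + t\right)$)
$\left(6 + E{\left(\sqrt{\left(5 - 1\right) + \left(3 - 2\right)} \right)}\right) 3 = \left(6 + 2 \sqrt{\left(5 - 1\right) + \left(3 - 2\right)} \left(6 + \sqrt{\left(5 - 1\right) + \left(3 - 2\right)}\right)\right) 3 = \left(6 + 2 \sqrt{4 + 1} \left(6 + \sqrt{4 + 1}\right)\right) 3 = \left(6 + 2 \sqrt{5} \left(6 + \sqrt{5}\right)\right) 3 = 18 + 6 \sqrt{5} \left(6 + \sqrt{5}\right)$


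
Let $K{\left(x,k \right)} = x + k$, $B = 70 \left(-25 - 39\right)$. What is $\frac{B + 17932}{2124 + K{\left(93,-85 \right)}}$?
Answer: $\frac{3363}{533} \approx 6.3096$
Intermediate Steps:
$B = -4480$ ($B = 70 \left(-64\right) = -4480$)
$K{\left(x,k \right)} = k + x$
$\frac{B + 17932}{2124 + K{\left(93,-85 \right)}} = \frac{-4480 + 17932}{2124 + \left(-85 + 93\right)} = \frac{13452}{2124 + 8} = \frac{13452}{2132} = 13452 \cdot \frac{1}{2132} = \frac{3363}{533}$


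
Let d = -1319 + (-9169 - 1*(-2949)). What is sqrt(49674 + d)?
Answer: 53*sqrt(15) ≈ 205.27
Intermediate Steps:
d = -7539 (d = -1319 + (-9169 + 2949) = -1319 - 6220 = -7539)
sqrt(49674 + d) = sqrt(49674 - 7539) = sqrt(42135) = 53*sqrt(15)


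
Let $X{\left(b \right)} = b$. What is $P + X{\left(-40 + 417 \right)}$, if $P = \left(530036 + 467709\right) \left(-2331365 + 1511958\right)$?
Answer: $-817559236838$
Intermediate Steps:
$P = -817559237215$ ($P = 997745 \left(-819407\right) = -817559237215$)
$P + X{\left(-40 + 417 \right)} = -817559237215 + \left(-40 + 417\right) = -817559237215 + 377 = -817559236838$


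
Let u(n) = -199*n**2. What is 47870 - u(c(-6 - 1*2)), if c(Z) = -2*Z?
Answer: 98814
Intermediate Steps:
47870 - u(c(-6 - 1*2)) = 47870 - (-199)*(-2*(-6 - 1*2))**2 = 47870 - (-199)*(-2*(-6 - 2))**2 = 47870 - (-199)*(-2*(-8))**2 = 47870 - (-199)*16**2 = 47870 - (-199)*256 = 47870 - 1*(-50944) = 47870 + 50944 = 98814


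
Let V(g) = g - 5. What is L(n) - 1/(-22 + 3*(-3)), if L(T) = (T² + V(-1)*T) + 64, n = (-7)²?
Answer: 67302/31 ≈ 2171.0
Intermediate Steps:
V(g) = -5 + g
n = 49
L(T) = 64 + T² - 6*T (L(T) = (T² + (-5 - 1)*T) + 64 = (T² - 6*T) + 64 = 64 + T² - 6*T)
L(n) - 1/(-22 + 3*(-3)) = (64 + 49² - 6*49) - 1/(-22 + 3*(-3)) = (64 + 2401 - 294) - 1/(-22 - 9) = 2171 - 1/(-31) = 2171 - 1*(-1/31) = 2171 + 1/31 = 67302/31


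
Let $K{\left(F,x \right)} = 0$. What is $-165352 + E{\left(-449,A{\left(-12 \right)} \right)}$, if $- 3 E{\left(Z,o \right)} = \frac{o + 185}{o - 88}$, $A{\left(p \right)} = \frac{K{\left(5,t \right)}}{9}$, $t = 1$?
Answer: $- \frac{43652743}{264} \approx -1.6535 \cdot 10^{5}$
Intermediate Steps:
$A{\left(p \right)} = 0$ ($A{\left(p \right)} = \frac{0}{9} = 0 \cdot \frac{1}{9} = 0$)
$E{\left(Z,o \right)} = - \frac{185 + o}{3 \left(-88 + o\right)}$ ($E{\left(Z,o \right)} = - \frac{\left(o + 185\right) \frac{1}{o - 88}}{3} = - \frac{\left(185 + o\right) \frac{1}{-88 + o}}{3} = - \frac{\frac{1}{-88 + o} \left(185 + o\right)}{3} = - \frac{185 + o}{3 \left(-88 + o\right)}$)
$-165352 + E{\left(-449,A{\left(-12 \right)} \right)} = -165352 + \frac{-185 - 0}{3 \left(-88 + 0\right)} = -165352 + \frac{-185 + 0}{3 \left(-88\right)} = -165352 + \frac{1}{3} \left(- \frac{1}{88}\right) \left(-185\right) = -165352 + \frac{185}{264} = - \frac{43652743}{264}$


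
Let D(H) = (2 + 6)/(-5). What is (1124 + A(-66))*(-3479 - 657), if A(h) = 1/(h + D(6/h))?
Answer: -785647676/169 ≈ -4.6488e+6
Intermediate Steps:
D(H) = -8/5 (D(H) = -⅕*8 = -8/5)
A(h) = 1/(-8/5 + h) (A(h) = 1/(h - 8/5) = 1/(-8/5 + h))
(1124 + A(-66))*(-3479 - 657) = (1124 + 5/(-8 + 5*(-66)))*(-3479 - 657) = (1124 + 5/(-8 - 330))*(-4136) = (1124 + 5/(-338))*(-4136) = (1124 + 5*(-1/338))*(-4136) = (1124 - 5/338)*(-4136) = (379907/338)*(-4136) = -785647676/169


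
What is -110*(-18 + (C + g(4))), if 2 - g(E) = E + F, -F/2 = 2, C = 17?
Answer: -110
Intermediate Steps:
F = -4 (F = -2*2 = -4)
g(E) = 6 - E (g(E) = 2 - (E - 4) = 2 - (-4 + E) = 2 + (4 - E) = 6 - E)
-110*(-18 + (C + g(4))) = -110*(-18 + (17 + (6 - 1*4))) = -110*(-18 + (17 + (6 - 4))) = -110*(-18 + (17 + 2)) = -110*(-18 + 19) = -110*1 = -110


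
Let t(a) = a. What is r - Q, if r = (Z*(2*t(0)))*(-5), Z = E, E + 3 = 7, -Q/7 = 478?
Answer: 3346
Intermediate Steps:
Q = -3346 (Q = -7*478 = -3346)
E = 4 (E = -3 + 7 = 4)
Z = 4
r = 0 (r = (4*(2*0))*(-5) = (4*0)*(-5) = 0*(-5) = 0)
r - Q = 0 - 1*(-3346) = 0 + 3346 = 3346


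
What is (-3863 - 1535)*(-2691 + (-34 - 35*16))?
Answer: 17732430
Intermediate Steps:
(-3863 - 1535)*(-2691 + (-34 - 35*16)) = -5398*(-2691 + (-34 - 560)) = -5398*(-2691 - 594) = -5398*(-3285) = 17732430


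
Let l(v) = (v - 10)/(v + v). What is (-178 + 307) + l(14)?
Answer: 904/7 ≈ 129.14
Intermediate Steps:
l(v) = (-10 + v)/(2*v) (l(v) = (-10 + v)/((2*v)) = (-10 + v)*(1/(2*v)) = (-10 + v)/(2*v))
(-178 + 307) + l(14) = (-178 + 307) + (½)*(-10 + 14)/14 = 129 + (½)*(1/14)*4 = 129 + ⅐ = 904/7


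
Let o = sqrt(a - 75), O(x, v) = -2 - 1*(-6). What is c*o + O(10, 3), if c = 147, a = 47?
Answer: 4 + 294*I*sqrt(7) ≈ 4.0 + 777.85*I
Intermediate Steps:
O(x, v) = 4 (O(x, v) = -2 + 6 = 4)
o = 2*I*sqrt(7) (o = sqrt(47 - 75) = sqrt(-28) = 2*I*sqrt(7) ≈ 5.2915*I)
c*o + O(10, 3) = 147*(2*I*sqrt(7)) + 4 = 294*I*sqrt(7) + 4 = 4 + 294*I*sqrt(7)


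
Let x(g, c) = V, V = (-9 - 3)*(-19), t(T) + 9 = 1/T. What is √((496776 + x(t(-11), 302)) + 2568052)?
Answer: 4*√191566 ≈ 1750.7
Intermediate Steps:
t(T) = -9 + 1/T
V = 228 (V = -12*(-19) = 228)
x(g, c) = 228
√((496776 + x(t(-11), 302)) + 2568052) = √((496776 + 228) + 2568052) = √(497004 + 2568052) = √3065056 = 4*√191566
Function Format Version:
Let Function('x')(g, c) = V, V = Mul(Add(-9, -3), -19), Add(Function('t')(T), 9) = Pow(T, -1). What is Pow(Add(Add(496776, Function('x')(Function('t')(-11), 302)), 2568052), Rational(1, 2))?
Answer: Mul(4, Pow(191566, Rational(1, 2))) ≈ 1750.7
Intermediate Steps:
Function('t')(T) = Add(-9, Pow(T, -1))
V = 228 (V = Mul(-12, -19) = 228)
Function('x')(g, c) = 228
Pow(Add(Add(496776, Function('x')(Function('t')(-11), 302)), 2568052), Rational(1, 2)) = Pow(Add(Add(496776, 228), 2568052), Rational(1, 2)) = Pow(Add(497004, 2568052), Rational(1, 2)) = Pow(3065056, Rational(1, 2)) = Mul(4, Pow(191566, Rational(1, 2)))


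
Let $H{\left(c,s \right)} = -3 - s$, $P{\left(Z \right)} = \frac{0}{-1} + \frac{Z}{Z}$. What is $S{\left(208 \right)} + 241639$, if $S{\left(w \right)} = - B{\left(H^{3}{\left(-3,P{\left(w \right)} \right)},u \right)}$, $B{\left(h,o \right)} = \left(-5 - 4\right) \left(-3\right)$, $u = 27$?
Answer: $241612$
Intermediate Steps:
$P{\left(Z \right)} = 1$ ($P{\left(Z \right)} = 0 \left(-1\right) + 1 = 0 + 1 = 1$)
$B{\left(h,o \right)} = 27$ ($B{\left(h,o \right)} = \left(-9\right) \left(-3\right) = 27$)
$S{\left(w \right)} = -27$ ($S{\left(w \right)} = \left(-1\right) 27 = -27$)
$S{\left(208 \right)} + 241639 = -27 + 241639 = 241612$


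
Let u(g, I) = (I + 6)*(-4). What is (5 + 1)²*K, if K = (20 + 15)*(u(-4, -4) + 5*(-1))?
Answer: -16380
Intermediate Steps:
u(g, I) = -24 - 4*I (u(g, I) = (6 + I)*(-4) = -24 - 4*I)
K = -455 (K = (20 + 15)*((-24 - 4*(-4)) + 5*(-1)) = 35*((-24 + 16) - 5) = 35*(-8 - 5) = 35*(-13) = -455)
(5 + 1)²*K = (5 + 1)²*(-455) = 6²*(-455) = 36*(-455) = -16380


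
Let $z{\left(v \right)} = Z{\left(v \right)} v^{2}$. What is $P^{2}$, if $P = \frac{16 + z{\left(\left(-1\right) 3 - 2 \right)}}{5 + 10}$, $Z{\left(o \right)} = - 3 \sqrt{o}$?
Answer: $\frac{\left(16 - 75 i \sqrt{5}\right)^{2}}{225} \approx -123.86 - 23.851 i$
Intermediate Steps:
$z{\left(v \right)} = - 3 v^{\frac{5}{2}}$ ($z{\left(v \right)} = - 3 \sqrt{v} v^{2} = - 3 v^{\frac{5}{2}}$)
$P = \frac{16}{15} - 5 i \sqrt{5}$ ($P = \frac{16 - 3 \left(\left(-1\right) 3 - 2\right)^{\frac{5}{2}}}{5 + 10} = \frac{16 - 3 \left(-3 - 2\right)^{\frac{5}{2}}}{15} = \left(16 - 3 \left(-5\right)^{\frac{5}{2}}\right) \frac{1}{15} = \left(16 - 3 \cdot 25 i \sqrt{5}\right) \frac{1}{15} = \left(16 - 75 i \sqrt{5}\right) \frac{1}{15} = \frac{16}{15} - 5 i \sqrt{5} \approx 1.0667 - 11.18 i$)
$P^{2} = \left(\frac{16}{15} - 5 i \sqrt{5}\right)^{2}$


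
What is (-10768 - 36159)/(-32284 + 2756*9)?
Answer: 46927/7480 ≈ 6.2737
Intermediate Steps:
(-10768 - 36159)/(-32284 + 2756*9) = -46927/(-32284 + 24804) = -46927/(-7480) = -46927*(-1/7480) = 46927/7480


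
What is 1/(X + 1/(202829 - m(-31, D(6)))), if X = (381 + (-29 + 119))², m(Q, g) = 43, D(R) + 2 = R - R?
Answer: 202786/44986249027 ≈ 4.5077e-6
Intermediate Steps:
D(R) = -2 (D(R) = -2 + (R - R) = -2 + 0 = -2)
X = 221841 (X = (381 + 90)² = 471² = 221841)
1/(X + 1/(202829 - m(-31, D(6)))) = 1/(221841 + 1/(202829 - 1*43)) = 1/(221841 + 1/(202829 - 43)) = 1/(221841 + 1/202786) = 1/(44986249027/202786) = 202786/44986249027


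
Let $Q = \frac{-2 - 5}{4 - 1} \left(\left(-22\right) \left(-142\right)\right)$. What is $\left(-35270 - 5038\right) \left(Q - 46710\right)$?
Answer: $2176605128$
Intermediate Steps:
$Q = - \frac{21868}{3}$ ($Q = - \frac{7}{3} \cdot 3124 = \left(-7\right) \frac{1}{3} \cdot 3124 = \left(- \frac{7}{3}\right) 3124 = - \frac{21868}{3} \approx -7289.3$)
$\left(-35270 - 5038\right) \left(Q - 46710\right) = \left(-35270 - 5038\right) \left(- \frac{21868}{3} - 46710\right) = \left(-40308\right) \left(- \frac{161998}{3}\right) = 2176605128$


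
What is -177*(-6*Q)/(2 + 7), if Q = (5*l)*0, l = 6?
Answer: 0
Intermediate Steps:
Q = 0 (Q = (5*6)*0 = 30*0 = 0)
-177*(-6*Q)/(2 + 7) = -177*(-6*0)/(2 + 7) = -0/9 = -177*0 = 0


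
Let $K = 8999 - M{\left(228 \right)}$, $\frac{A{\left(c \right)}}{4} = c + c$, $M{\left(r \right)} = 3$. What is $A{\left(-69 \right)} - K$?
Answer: $-9548$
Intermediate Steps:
$A{\left(c \right)} = 8 c$ ($A{\left(c \right)} = 4 \left(c + c\right) = 4 \cdot 2 c = 8 c$)
$K = 8996$ ($K = 8999 - 3 = 8996$)
$A{\left(-69 \right)} - K = 8 \left(-69\right) - 8996 = -552 - 8996 = -9548$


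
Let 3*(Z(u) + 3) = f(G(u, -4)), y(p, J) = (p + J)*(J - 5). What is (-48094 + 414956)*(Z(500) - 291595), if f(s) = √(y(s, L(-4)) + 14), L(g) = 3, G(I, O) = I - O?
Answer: -106976225476 + 3668620*I*√10/3 ≈ -1.0698e+11 + 3.8671e+6*I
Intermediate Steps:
y(p, J) = (-5 + J)*(J + p) (y(p, J) = (J + p)*(-5 + J) = (-5 + J)*(J + p))
f(s) = √(8 - 2*s) (f(s) = √((3² - 5*3 - 5*s + 3*s) + 14) = √((9 - 15 - 5*s + 3*s) + 14) = √((-6 - 2*s) + 14) = √(8 - 2*s))
Z(u) = -3 + √2*√(-u)/3 (Z(u) = -3 + √(8 - 2*(u - 1*(-4)))/3 = -3 + √(8 - 2*(u + 4))/3 = -3 + √(8 - 2*(4 + u))/3 = -3 + √(8 + (-8 - 2*u))/3 = -3 + √(-2*u)/3 = -3 + (√2*√(-u))/3 = -3 + √2*√(-u)/3)
(-48094 + 414956)*(Z(500) - 291595) = (-48094 + 414956)*((-3 + √2*√(-1*500)/3) - 291595) = 366862*((-3 + √2*√(-500)/3) - 291595) = 366862*((-3 + √2*(10*I*√5)/3) - 291595) = 366862*((-3 + 10*I*√10/3) - 291595) = 366862*(-291598 + 10*I*√10/3) = -106976225476 + 3668620*I*√10/3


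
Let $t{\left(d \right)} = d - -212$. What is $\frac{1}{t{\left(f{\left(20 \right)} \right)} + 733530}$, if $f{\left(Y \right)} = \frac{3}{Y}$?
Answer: $\frac{20}{14674843} \approx 1.3629 \cdot 10^{-6}$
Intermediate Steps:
$t{\left(d \right)} = 212 + d$ ($t{\left(d \right)} = d + 212 = 212 + d$)
$\frac{1}{t{\left(f{\left(20 \right)} \right)} + 733530} = \frac{1}{\left(212 + \frac{3}{20}\right) + 733530} = \frac{1}{\frac{4243}{20} + 733530} = \frac{1}{\frac{14674843}{20}} = \frac{20}{14674843}$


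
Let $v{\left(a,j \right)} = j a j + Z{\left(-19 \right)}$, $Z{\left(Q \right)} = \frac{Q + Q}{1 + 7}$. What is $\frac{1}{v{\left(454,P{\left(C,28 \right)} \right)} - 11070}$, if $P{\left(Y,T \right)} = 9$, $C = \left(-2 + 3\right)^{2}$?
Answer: $\frac{4}{102797} \approx 3.8912 \cdot 10^{-5}$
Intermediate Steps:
$Z{\left(Q \right)} = \frac{Q}{4}$ ($Z{\left(Q \right)} = \frac{2 Q}{8} = 2 Q \frac{1}{8} = \frac{Q}{4}$)
$C = 1$ ($C = 1^{2} = 1$)
$v{\left(a,j \right)} = - \frac{19}{4} + a j^{2}$ ($v{\left(a,j \right)} = j a j + \frac{1}{4} \left(-19\right) = a j j - \frac{19}{4} = a j^{2} - \frac{19}{4} = - \frac{19}{4} + a j^{2}$)
$\frac{1}{v{\left(454,P{\left(C,28 \right)} \right)} - 11070} = \frac{1}{\left(- \frac{19}{4} + 454 \cdot 9^{2}\right) - 11070} = \frac{1}{\left(- \frac{19}{4} + 454 \cdot 81\right) - 11070} = \frac{1}{\left(- \frac{19}{4} + 36774\right) - 11070} = \frac{1}{\frac{147077}{4} - 11070} = \frac{1}{\frac{102797}{4}} = \frac{4}{102797}$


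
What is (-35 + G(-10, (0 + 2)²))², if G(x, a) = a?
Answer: 961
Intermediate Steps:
(-35 + G(-10, (0 + 2)²))² = (-35 + (0 + 2)²)² = (-35 + 2²)² = (-35 + 4)² = (-31)² = 961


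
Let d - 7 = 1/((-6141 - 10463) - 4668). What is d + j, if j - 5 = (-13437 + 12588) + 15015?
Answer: 301594415/21272 ≈ 14178.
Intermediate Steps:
j = 14171 (j = 5 + ((-13437 + 12588) + 15015) = 5 + (-849 + 15015) = 5 + 14166 = 14171)
d = 148903/21272 (d = 7 + 1/((-6141 - 10463) - 4668) = 7 + 1/(-16604 - 4668) = 7 + 1/(-21272) = 7 - 1/21272 = 148903/21272 ≈ 7.0000)
d + j = 148903/21272 + 14171 = 301594415/21272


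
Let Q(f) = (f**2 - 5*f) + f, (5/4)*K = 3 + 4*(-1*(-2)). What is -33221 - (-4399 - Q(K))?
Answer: -719494/25 ≈ -28780.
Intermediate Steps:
K = 44/5 (K = 4*(3 + 4*(-1*(-2)))/5 = 4*(3 + 4*2)/5 = 4*(3 + 8)/5 = (4/5)*11 = 44/5 ≈ 8.8000)
Q(f) = f**2 - 4*f
-33221 - (-4399 - Q(K)) = -33221 - (-4399 - 44*(-4 + 44/5)/5) = -33221 - (-4399 - 44*24/(5*5)) = -33221 - (-4399 - 1*1056/25) = -33221 - (-4399 - 1056/25) = -33221 - 1*(-111031/25) = -33221 + 111031/25 = -719494/25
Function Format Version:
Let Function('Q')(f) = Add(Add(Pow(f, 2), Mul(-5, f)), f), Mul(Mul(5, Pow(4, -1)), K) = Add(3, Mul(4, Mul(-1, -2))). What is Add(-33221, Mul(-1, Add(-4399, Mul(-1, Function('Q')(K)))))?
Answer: Rational(-719494, 25) ≈ -28780.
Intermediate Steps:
K = Rational(44, 5) (K = Mul(Rational(4, 5), Add(3, Mul(4, Mul(-1, -2)))) = Mul(Rational(4, 5), Add(3, Mul(4, 2))) = Mul(Rational(4, 5), Add(3, 8)) = Mul(Rational(4, 5), 11) = Rational(44, 5) ≈ 8.8000)
Function('Q')(f) = Add(Pow(f, 2), Mul(-4, f))
Add(-33221, Mul(-1, Add(-4399, Mul(-1, Function('Q')(K))))) = Add(-33221, Mul(-1, Add(-4399, Mul(-1, Mul(Rational(44, 5), Add(-4, Rational(44, 5))))))) = Add(-33221, Mul(-1, Add(-4399, Mul(-1, Mul(Rational(44, 5), Rational(24, 5)))))) = Add(-33221, Mul(-1, Add(-4399, Mul(-1, Rational(1056, 25))))) = Add(-33221, Mul(-1, Add(-4399, Rational(-1056, 25)))) = Add(-33221, Mul(-1, Rational(-111031, 25))) = Add(-33221, Rational(111031, 25)) = Rational(-719494, 25)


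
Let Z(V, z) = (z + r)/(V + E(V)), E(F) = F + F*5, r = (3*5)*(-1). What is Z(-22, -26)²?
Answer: 1681/23716 ≈ 0.070880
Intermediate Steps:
r = -15 (r = 15*(-1) = -15)
E(F) = 6*F (E(F) = F + 5*F = 6*F)
Z(V, z) = (-15 + z)/(7*V) (Z(V, z) = (z - 15)/(V + 6*V) = (-15 + z)/((7*V)) = (-15 + z)*(1/(7*V)) = (-15 + z)/(7*V))
Z(-22, -26)² = ((⅐)*(-15 - 26)/(-22))² = ((⅐)*(-1/22)*(-41))² = (41/154)² = 1681/23716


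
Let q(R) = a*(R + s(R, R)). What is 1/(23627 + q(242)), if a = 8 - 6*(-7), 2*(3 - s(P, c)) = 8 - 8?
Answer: 1/35877 ≈ 2.7873e-5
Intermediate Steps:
s(P, c) = 3 (s(P, c) = 3 - (8 - 8)/2 = 3 - ½*0 = 3 + 0 = 3)
a = 50 (a = 8 + 42 = 50)
q(R) = 150 + 50*R (q(R) = 50*(R + 3) = 50*(3 + R) = 150 + 50*R)
1/(23627 + q(242)) = 1/(23627 + (150 + 50*242)) = 1/(23627 + (150 + 12100)) = 1/(23627 + 12250) = 1/35877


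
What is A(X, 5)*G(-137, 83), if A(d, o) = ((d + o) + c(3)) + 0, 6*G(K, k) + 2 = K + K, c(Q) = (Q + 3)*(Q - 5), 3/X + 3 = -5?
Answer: 1357/4 ≈ 339.25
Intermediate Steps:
X = -3/8 (X = 3/(-3 - 5) = 3/(-8) = 3*(-1/8) = -3/8 ≈ -0.37500)
c(Q) = (-5 + Q)*(3 + Q) (c(Q) = (3 + Q)*(-5 + Q) = (-5 + Q)*(3 + Q))
G(K, k) = -1/3 + K/3 (G(K, k) = -1/3 + (K + K)/6 = -1/3 + (2*K)/6 = -1/3 + K/3)
A(d, o) = -12 + d + o (A(d, o) = ((d + o) + (-15 + 3**2 - 2*3)) + 0 = ((d + o) + (-15 + 9 - 6)) + 0 = ((d + o) - 12) + 0 = (-12 + d + o) + 0 = -12 + d + o)
A(X, 5)*G(-137, 83) = (-12 - 3/8 + 5)*(-1/3 + (1/3)*(-137)) = -59*(-1/3 - 137/3)/8 = -59/8*(-46) = 1357/4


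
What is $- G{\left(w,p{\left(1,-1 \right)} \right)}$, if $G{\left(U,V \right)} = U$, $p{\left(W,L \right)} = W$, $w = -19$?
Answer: $19$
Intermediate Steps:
$- G{\left(w,p{\left(1,-1 \right)} \right)} = \left(-1\right) \left(-19\right) = 19$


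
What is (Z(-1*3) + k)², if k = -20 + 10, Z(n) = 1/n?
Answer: 961/9 ≈ 106.78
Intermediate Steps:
Z(n) = 1/n
k = -10
(Z(-1*3) + k)² = (1/(-1*3) - 10)² = (1/(-3) - 10)² = (-⅓ - 10)² = (-31/3)² = 961/9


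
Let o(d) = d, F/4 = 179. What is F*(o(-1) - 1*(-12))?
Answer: 7876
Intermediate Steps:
F = 716 (F = 4*179 = 716)
F*(o(-1) - 1*(-12)) = 716*(-1 - 1*(-12)) = 716*(-1 + 12) = 716*11 = 7876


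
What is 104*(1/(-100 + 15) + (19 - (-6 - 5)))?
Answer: 265096/85 ≈ 3118.8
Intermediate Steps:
104*(1/(-100 + 15) + (19 - (-6 - 5))) = 104*(1/(-85) + (19 - 1*(-11))) = 104*(-1/85 + (19 + 11)) = 104*(-1/85 + 30) = 104*(2549/85) = 265096/85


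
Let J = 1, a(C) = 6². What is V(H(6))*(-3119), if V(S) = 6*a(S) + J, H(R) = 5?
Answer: -676823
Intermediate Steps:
a(C) = 36
V(S) = 217 (V(S) = 6*36 + 1 = 216 + 1 = 217)
V(H(6))*(-3119) = 217*(-3119) = -676823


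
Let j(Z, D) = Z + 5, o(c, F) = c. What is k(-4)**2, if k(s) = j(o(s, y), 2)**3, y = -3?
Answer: 1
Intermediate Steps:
j(Z, D) = 5 + Z
k(s) = (5 + s)**3
k(-4)**2 = ((5 - 4)**3)**2 = (1**3)**2 = 1**2 = 1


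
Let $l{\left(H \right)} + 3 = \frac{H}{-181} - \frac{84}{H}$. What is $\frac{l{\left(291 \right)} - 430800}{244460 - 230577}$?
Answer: $- \frac{7563641566}{243743831} \approx -31.031$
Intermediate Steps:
$l{\left(H \right)} = -3 - \frac{84}{H} - \frac{H}{181}$ ($l{\left(H \right)} = -3 + \left(\frac{H}{-181} - \frac{84}{H}\right) = -3 + \left(H \left(- \frac{1}{181}\right) - \frac{84}{H}\right) = -3 - \left(\frac{84}{H} + \frac{H}{181}\right) = -3 - \frac{84}{H} - \frac{H}{181}$)
$\frac{l{\left(291 \right)} - 430800}{244460 - 230577} = \frac{\left(-3 - \frac{84}{291} - \frac{291}{181}\right) - 430800}{244460 - 230577} = \frac{\left(-3 - \frac{28}{97} - \frac{291}{181}\right) - 430800}{13883} = \left(\left(-3 - \frac{28}{97} - \frac{291}{181}\right) - 430800\right) \frac{1}{13883} = \left(- \frac{85966}{17557} - 430800\right) \frac{1}{13883} = \left(- \frac{7563641566}{17557}\right) \frac{1}{13883} = - \frac{7563641566}{243743831}$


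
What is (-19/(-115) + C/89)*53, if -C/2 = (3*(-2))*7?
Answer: 601603/10235 ≈ 58.779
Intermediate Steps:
C = 84 (C = -2*3*(-2)*7 = -(-12)*7 = -2*(-42) = 84)
(-19/(-115) + C/89)*53 = (-19/(-115) + 84/89)*53 = (-19*(-1/115) + 84*(1/89))*53 = (19/115 + 84/89)*53 = (11351/10235)*53 = 601603/10235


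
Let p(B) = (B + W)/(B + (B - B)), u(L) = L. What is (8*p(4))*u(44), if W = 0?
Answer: 352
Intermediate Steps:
p(B) = 1 (p(B) = (B + 0)/(B + (B - B)) = B/(B + 0) = B/B = 1)
(8*p(4))*u(44) = (8*1)*44 = 8*44 = 352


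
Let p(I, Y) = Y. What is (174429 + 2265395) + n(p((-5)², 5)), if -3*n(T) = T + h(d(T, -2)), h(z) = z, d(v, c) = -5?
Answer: 2439824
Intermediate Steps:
n(T) = 5/3 - T/3 (n(T) = -(T - 5)/3 = -(-5 + T)/3 = 5/3 - T/3)
(174429 + 2265395) + n(p((-5)², 5)) = (174429 + 2265395) + (5/3 - ⅓*5) = 2439824 + (5/3 - 5/3) = 2439824 + 0 = 2439824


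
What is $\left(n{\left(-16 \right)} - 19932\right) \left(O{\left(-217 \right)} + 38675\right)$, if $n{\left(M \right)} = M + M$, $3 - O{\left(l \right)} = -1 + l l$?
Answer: $167897240$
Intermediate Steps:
$O{\left(l \right)} = 4 - l^{2}$ ($O{\left(l \right)} = 3 - \left(-1 + l l\right) = 3 - \left(-1 + l^{2}\right) = 4 - l^{2}$)
$n{\left(M \right)} = 2 M$
$\left(n{\left(-16 \right)} - 19932\right) \left(O{\left(-217 \right)} + 38675\right) = \left(2 \left(-16\right) - 19932\right) \left(\left(4 - \left(-217\right)^{2}\right) + 38675\right) = \left(-32 - 19932\right) \left(\left(4 - 47089\right) + 38675\right) = - 19964 \left(\left(4 - 47089\right) + 38675\right) = - 19964 \left(-47085 + 38675\right) = \left(-19964\right) \left(-8410\right) = 167897240$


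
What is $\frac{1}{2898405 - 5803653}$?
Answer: $- \frac{1}{2905248} \approx -3.442 \cdot 10^{-7}$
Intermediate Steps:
$\frac{1}{2898405 - 5803653} = \frac{1}{-2905248} = - \frac{1}{2905248}$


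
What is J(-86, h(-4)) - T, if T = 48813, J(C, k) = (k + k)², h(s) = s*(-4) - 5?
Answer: -48329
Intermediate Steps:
h(s) = -5 - 4*s (h(s) = -4*s - 5 = -5 - 4*s)
J(C, k) = 4*k² (J(C, k) = (2*k)² = 4*k²)
J(-86, h(-4)) - T = 4*(-5 - 4*(-4))² - 1*48813 = 4*(-5 + 16)² - 48813 = 4*11² - 48813 = 4*121 - 48813 = 484 - 48813 = -48329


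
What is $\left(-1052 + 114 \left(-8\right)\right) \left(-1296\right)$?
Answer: $2545344$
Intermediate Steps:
$\left(-1052 + 114 \left(-8\right)\right) \left(-1296\right) = \left(-1052 - 912\right) \left(-1296\right) = \left(-1964\right) \left(-1296\right) = 2545344$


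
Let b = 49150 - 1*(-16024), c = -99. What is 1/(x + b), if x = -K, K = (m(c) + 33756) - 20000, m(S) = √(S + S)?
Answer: 25709/1321905461 + 3*I*√22/2643810922 ≈ 1.9448e-5 + 5.3223e-9*I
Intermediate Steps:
m(S) = √2*√S (m(S) = √(2*S) = √2*√S)
b = 65174 (b = 49150 + 16024 = 65174)
K = 13756 + 3*I*√22 (K = (√2*√(-99) + 33756) - 20000 = (√2*(3*I*√11) + 33756) - 20000 = (3*I*√22 + 33756) - 20000 = (33756 + 3*I*√22) - 20000 = 13756 + 3*I*√22 ≈ 13756.0 + 14.071*I)
x = -13756 - 3*I*√22 (x = -(13756 + 3*I*√22) = -13756 - 3*I*√22 ≈ -13756.0 - 14.071*I)
1/(x + b) = 1/((-13756 - 3*I*√22) + 65174) = 1/(51418 - 3*I*√22)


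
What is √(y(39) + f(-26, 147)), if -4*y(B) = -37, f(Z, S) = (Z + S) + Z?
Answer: √417/2 ≈ 10.210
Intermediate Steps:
f(Z, S) = S + 2*Z (f(Z, S) = (S + Z) + Z = S + 2*Z)
y(B) = 37/4 (y(B) = -¼*(-37) = 37/4)
√(y(39) + f(-26, 147)) = √(37/4 + (147 + 2*(-26))) = √(37/4 + (147 - 52)) = √(37/4 + 95) = √(417/4) = √417/2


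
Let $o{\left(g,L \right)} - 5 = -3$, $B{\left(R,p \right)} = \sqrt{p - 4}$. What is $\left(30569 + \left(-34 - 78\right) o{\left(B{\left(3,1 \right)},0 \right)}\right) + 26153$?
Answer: $56498$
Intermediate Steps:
$B{\left(R,p \right)} = \sqrt{-4 + p}$
$o{\left(g,L \right)} = 2$ ($o{\left(g,L \right)} = 5 - 3 = 2$)
$\left(30569 + \left(-34 - 78\right) o{\left(B{\left(3,1 \right)},0 \right)}\right) + 26153 = \left(30569 + \left(-34 - 78\right) 2\right) + 26153 = \left(30569 - 224\right) + 26153 = 30345 + 26153 = 56498$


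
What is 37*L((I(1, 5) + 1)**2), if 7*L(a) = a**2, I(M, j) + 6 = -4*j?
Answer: 14453125/7 ≈ 2.0647e+6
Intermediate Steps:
I(M, j) = -6 - 4*j
L(a) = a**2/7
37*L((I(1, 5) + 1)**2) = 37*((((-6 - 4*5) + 1)**2)**2/7) = 37*((((-6 - 20) + 1)**2)**2/7) = 37*(((-26 + 1)**2)**2/7) = 37*(((-25)**2)**2/7) = 37*((1/7)*625**2) = 37*((1/7)*390625) = 37*(390625/7) = 14453125/7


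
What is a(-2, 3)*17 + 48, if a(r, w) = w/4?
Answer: 243/4 ≈ 60.750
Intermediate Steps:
a(r, w) = w/4 (a(r, w) = w*(¼) = w/4)
a(-2, 3)*17 + 48 = ((¼)*3)*17 + 48 = (¾)*17 + 48 = 51/4 + 48 = 243/4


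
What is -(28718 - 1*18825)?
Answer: -9893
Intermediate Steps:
-(28718 - 1*18825) = -(28718 - 18825) = -1*9893 = -9893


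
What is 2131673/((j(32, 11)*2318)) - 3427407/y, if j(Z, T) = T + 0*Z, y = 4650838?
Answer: 2456668442072/29646766831 ≈ 82.865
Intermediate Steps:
j(Z, T) = T (j(Z, T) = T + 0 = T)
2131673/((j(32, 11)*2318)) - 3427407/y = 2131673/((11*2318)) - 3427407/4650838 = 2131673/25498 - 3427407*1/4650838 = 2131673*(1/25498) - 3427407/4650838 = 2131673/25498 - 3427407/4650838 = 2456668442072/29646766831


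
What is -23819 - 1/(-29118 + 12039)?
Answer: -406804700/17079 ≈ -23819.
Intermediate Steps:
-23819 - 1/(-29118 + 12039) = -23819 - 1/(-17079) = -23819 - 1*(-1/17079) = -23819 + 1/17079 = -406804700/17079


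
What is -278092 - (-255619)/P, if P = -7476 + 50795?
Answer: -12046411729/43319 ≈ -2.7809e+5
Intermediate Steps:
P = 43319
-278092 - (-255619)/P = -278092 - (-255619)/43319 = -278092 - 1*(-255619/43319) = -278092 + 255619/43319 = -12046411729/43319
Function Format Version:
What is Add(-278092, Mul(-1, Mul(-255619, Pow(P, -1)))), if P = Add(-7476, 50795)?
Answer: Rational(-12046411729, 43319) ≈ -2.7809e+5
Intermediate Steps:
P = 43319
Add(-278092, Mul(-1, Mul(-255619, Pow(P, -1)))) = Add(-278092, Mul(-1, Mul(-255619, Pow(43319, -1)))) = Add(-278092, Mul(-1, Mul(-255619, Rational(1, 43319)))) = Add(-278092, Mul(-1, Rational(-255619, 43319))) = Add(-278092, Rational(255619, 43319)) = Rational(-12046411729, 43319)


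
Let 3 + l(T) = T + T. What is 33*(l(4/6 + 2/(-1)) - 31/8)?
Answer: -2519/8 ≈ -314.88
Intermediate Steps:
l(T) = -3 + 2*T (l(T) = -3 + (T + T) = -3 + 2*T)
33*(l(4/6 + 2/(-1)) - 31/8) = 33*((-3 + 2*(4/6 + 2/(-1))) - 31/8) = 33*((-3 + 2*(4*(1/6) + 2*(-1))) - 31*1/8) = 33*((-3 + 2*(2/3 - 2)) - 31/8) = 33*((-3 + 2*(-4/3)) - 31/8) = 33*((-3 - 8/3) - 31/8) = 33*(-17/3 - 31/8) = 33*(-229/24) = -2519/8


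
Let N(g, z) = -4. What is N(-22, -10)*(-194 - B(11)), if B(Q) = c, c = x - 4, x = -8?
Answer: 728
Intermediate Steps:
c = -12 (c = -8 - 4 = -12)
B(Q) = -12
N(-22, -10)*(-194 - B(11)) = -4*(-194 - 1*(-12)) = -4*(-194 + 12) = -4*(-182) = 728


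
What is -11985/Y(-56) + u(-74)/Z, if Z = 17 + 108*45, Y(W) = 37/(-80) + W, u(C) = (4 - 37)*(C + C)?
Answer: 4698128628/22029409 ≈ 213.27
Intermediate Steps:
u(C) = -66*C
Y(W) = -37/80 + W (Y(W) = 37*(-1/80) + W = -37/80 + W)
Z = 4877 (Z = 17 + 4860 = 4877)
-11985/Y(-56) + u(-74)/Z = -11985/(-37/80 - 56) - 66*(-74)/4877 = -11985/(-4517/80) + 4884*(1/4877) = -11985*(-80/4517) + 4884/4877 = 958800/4517 + 4884/4877 = 4698128628/22029409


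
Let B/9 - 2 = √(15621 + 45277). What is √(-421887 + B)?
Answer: √(-421869 + 9*√60898) ≈ 647.8*I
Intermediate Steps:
B = 18 + 9*√60898 (B = 18 + 9*√(15621 + 45277) = 18 + 9*√60898 ≈ 2239.0)
√(-421887 + B) = √(-421887 + (18 + 9*√60898)) = √(-421869 + 9*√60898)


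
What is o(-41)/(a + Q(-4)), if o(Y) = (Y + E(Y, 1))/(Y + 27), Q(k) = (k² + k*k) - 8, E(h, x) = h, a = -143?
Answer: -41/833 ≈ -0.049220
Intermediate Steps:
Q(k) = -8 + 2*k² (Q(k) = (k² + k²) - 8 = 2*k² - 8 = -8 + 2*k²)
o(Y) = 2*Y/(27 + Y) (o(Y) = (Y + Y)/(Y + 27) = (2*Y)/(27 + Y) = 2*Y/(27 + Y))
o(-41)/(a + Q(-4)) = (2*(-41)/(27 - 41))/(-143 + (-8 + 2*(-4)²)) = (2*(-41)/(-14))/(-143 + (-8 + 2*16)) = (2*(-41)*(-1/14))/(-143 + (-8 + 32)) = 41/(7*(-143 + 24)) = (41/7)/(-119) = (41/7)*(-1/119) = -41/833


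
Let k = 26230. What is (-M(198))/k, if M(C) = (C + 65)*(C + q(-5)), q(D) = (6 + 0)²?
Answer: -30771/13115 ≈ -2.3462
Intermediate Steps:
q(D) = 36 (q(D) = 6² = 36)
M(C) = (36 + C)*(65 + C) (M(C) = (C + 65)*(C + 36) = (65 + C)*(36 + C) = (36 + C)*(65 + C))
(-M(198))/k = -(2340 + 198² + 101*198)/26230 = -(2340 + 39204 + 19998)*(1/26230) = -1*61542*(1/26230) = -61542*1/26230 = -30771/13115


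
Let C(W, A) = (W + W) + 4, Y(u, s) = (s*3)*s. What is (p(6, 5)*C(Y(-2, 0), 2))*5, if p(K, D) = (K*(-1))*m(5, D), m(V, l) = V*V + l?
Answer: -3600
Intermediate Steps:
m(V, l) = l + V² (m(V, l) = V² + l = l + V²)
Y(u, s) = 3*s² (Y(u, s) = (3*s)*s = 3*s²)
p(K, D) = -K*(25 + D) (p(K, D) = (K*(-1))*(D + 5²) = (-K)*(D + 25) = (-K)*(25 + D) = -K*(25 + D))
C(W, A) = 4 + 2*W (C(W, A) = 2*W + 4 = 4 + 2*W)
(p(6, 5)*C(Y(-2, 0), 2))*5 = ((-1*6*(25 + 5))*(4 + 2*(3*0²)))*5 = ((-1*6*30)*(4 + 2*(3*0)))*5 = -180*(4 + 2*0)*5 = -180*(4 + 0)*5 = -180*4*5 = -720*5 = -3600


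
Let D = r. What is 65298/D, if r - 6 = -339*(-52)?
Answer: 10883/2939 ≈ 3.7030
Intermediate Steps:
r = 17634 (r = 6 - 339*(-52) = 6 + 17628 = 17634)
D = 17634
65298/D = 65298/17634 = 65298*(1/17634) = 10883/2939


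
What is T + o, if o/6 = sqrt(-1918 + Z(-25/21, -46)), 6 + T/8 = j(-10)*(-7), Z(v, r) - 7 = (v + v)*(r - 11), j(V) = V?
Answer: 512 + 102*I*sqrt(301)/7 ≈ 512.0 + 252.8*I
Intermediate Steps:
Z(v, r) = 7 + 2*v*(-11 + r) (Z(v, r) = 7 + (v + v)*(r - 11) = 7 + (2*v)*(-11 + r) = 7 + 2*v*(-11 + r))
T = 512 (T = -48 + 8*(-10*(-7)) = -48 + 8*70 = -48 + 560 = 512)
o = 102*I*sqrt(301)/7 (o = 6*sqrt(-1918 + (7 - (-550)/21 + 2*(-46)*(-25/21))) = 6*sqrt(-1918 + (7 - (-550)/21 + 2*(-46)*(-25*1/21))) = 6*sqrt(-1918 + (7 - 22*(-25/21) + 2*(-46)*(-25/21))) = 6*sqrt(-1918 + (7 + 550/21 + 2300/21)) = 6*sqrt(-1918 + 999/7) = 6*sqrt(-12427/7) = 6*(17*I*sqrt(301)/7) = 102*I*sqrt(301)/7 ≈ 252.8*I)
T + o = 512 + 102*I*sqrt(301)/7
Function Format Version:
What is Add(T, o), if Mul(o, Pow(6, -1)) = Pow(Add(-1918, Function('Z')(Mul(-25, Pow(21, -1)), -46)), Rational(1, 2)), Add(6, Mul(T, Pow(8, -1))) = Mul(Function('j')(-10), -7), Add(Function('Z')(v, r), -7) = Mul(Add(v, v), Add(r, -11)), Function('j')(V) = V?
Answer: Add(512, Mul(Rational(102, 7), I, Pow(301, Rational(1, 2)))) ≈ Add(512.00, Mul(252.80, I))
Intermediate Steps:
Function('Z')(v, r) = Add(7, Mul(2, v, Add(-11, r))) (Function('Z')(v, r) = Add(7, Mul(Add(v, v), Add(r, -11))) = Add(7, Mul(Mul(2, v), Add(-11, r))) = Add(7, Mul(2, v, Add(-11, r))))
T = 512 (T = Add(-48, Mul(8, Mul(-10, -7))) = Add(-48, Mul(8, 70)) = Add(-48, 560) = 512)
o = Mul(Rational(102, 7), I, Pow(301, Rational(1, 2))) (o = Mul(6, Pow(Add(-1918, Add(7, Mul(-22, Mul(-25, Pow(21, -1))), Mul(2, -46, Mul(-25, Pow(21, -1))))), Rational(1, 2))) = Mul(6, Pow(Add(-1918, Add(7, Mul(-22, Mul(-25, Rational(1, 21))), Mul(2, -46, Mul(-25, Rational(1, 21))))), Rational(1, 2))) = Mul(6, Pow(Add(-1918, Add(7, Mul(-22, Rational(-25, 21)), Mul(2, -46, Rational(-25, 21)))), Rational(1, 2))) = Mul(6, Pow(Add(-1918, Add(7, Rational(550, 21), Rational(2300, 21))), Rational(1, 2))) = Mul(6, Pow(Add(-1918, Rational(999, 7)), Rational(1, 2))) = Mul(6, Pow(Rational(-12427, 7), Rational(1, 2))) = Mul(6, Mul(Rational(17, 7), I, Pow(301, Rational(1, 2)))) = Mul(Rational(102, 7), I, Pow(301, Rational(1, 2))) ≈ Mul(252.80, I))
Add(T, o) = Add(512, Mul(Rational(102, 7), I, Pow(301, Rational(1, 2))))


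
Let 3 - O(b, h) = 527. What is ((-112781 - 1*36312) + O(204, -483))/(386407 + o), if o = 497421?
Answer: -149617/883828 ≈ -0.16928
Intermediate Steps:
O(b, h) = -524 (O(b, h) = 3 - 1*527 = 3 - 527 = -524)
((-112781 - 1*36312) + O(204, -483))/(386407 + o) = ((-112781 - 1*36312) - 524)/(386407 + 497421) = ((-112781 - 36312) - 524)/883828 = (-149093 - 524)*(1/883828) = -149617*1/883828 = -149617/883828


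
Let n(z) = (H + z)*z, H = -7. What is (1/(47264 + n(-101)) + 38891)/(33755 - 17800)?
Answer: 2262367253/928134260 ≈ 2.4375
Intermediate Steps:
n(z) = z*(-7 + z) (n(z) = (-7 + z)*z = z*(-7 + z))
(1/(47264 + n(-101)) + 38891)/(33755 - 17800) = (1/(47264 - 101*(-7 - 101)) + 38891)/(33755 - 17800) = (1/(47264 - 101*(-108)) + 38891)/15955 = (1/(47264 + 10908) + 38891)*(1/15955) = (1/58172 + 38891)*(1/15955) = (2262367253/58172)*(1/15955) = 2262367253/928134260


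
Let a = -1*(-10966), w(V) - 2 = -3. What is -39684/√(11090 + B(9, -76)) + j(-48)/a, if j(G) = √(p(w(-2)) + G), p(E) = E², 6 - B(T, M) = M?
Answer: -6614*√57/133 + I*√47/10966 ≈ -375.45 + 0.00062517*I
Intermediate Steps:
w(V) = -1 (w(V) = 2 - 3 = -1)
B(T, M) = 6 - M
a = 10966
j(G) = √(1 + G) (j(G) = √((-1)² + G) = √(1 + G))
-39684/√(11090 + B(9, -76)) + j(-48)/a = -39684/√(11090 + (6 - 1*(-76))) + √(1 - 48)/10966 = -39684/√(11090 + (6 + 76)) + √(-47)*(1/10966) = -39684/√(11090 + 82) + (I*√47)*(1/10966) = -39684*√57/798 + I*√47/10966 = -6614*√57/133 + I*√47/10966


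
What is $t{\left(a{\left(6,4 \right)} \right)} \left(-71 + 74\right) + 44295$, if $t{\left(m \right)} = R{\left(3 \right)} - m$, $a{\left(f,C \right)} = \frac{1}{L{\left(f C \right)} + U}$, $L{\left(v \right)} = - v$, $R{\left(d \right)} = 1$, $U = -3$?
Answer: $\frac{398683}{9} \approx 44298.0$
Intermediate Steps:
$a{\left(f,C \right)} = \frac{1}{-3 - C f}$ ($a{\left(f,C \right)} = \frac{1}{- f C - 3} = \frac{1}{- C f - 3} = \frac{1}{-3 - C f}$)
$t{\left(m \right)} = 1 - m$
$t{\left(a{\left(6,4 \right)} \right)} \left(-71 + 74\right) + 44295 = \left(1 - - \frac{1}{3 + 4 \cdot 6}\right) \left(-71 + 74\right) + 44295 = \left(1 - - \frac{1}{3 + 24}\right) 3 + 44295 = \left(1 - - \frac{1}{27}\right) 3 + 44295 = \left(1 + \frac{1}{27}\right) 3 + 44295 = \frac{28}{27} \cdot 3 + 44295 = \frac{28}{9} + 44295 = \frac{398683}{9}$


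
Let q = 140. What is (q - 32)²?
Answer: 11664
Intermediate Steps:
(q - 32)² = (140 - 32)² = 108² = 11664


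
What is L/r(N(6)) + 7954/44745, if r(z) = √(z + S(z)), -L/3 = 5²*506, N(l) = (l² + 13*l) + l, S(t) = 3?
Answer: 7954/44745 - 12650*√123/41 ≈ -3421.7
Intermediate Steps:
N(l) = l² + 14*l
L = -37950 (L = -3*5²*506 = -75*506 = -3*12650 = -37950)
r(z) = √(3 + z) (r(z) = √(z + 3) = √(3 + z))
L/r(N(6)) + 7954/44745 = -37950/√(3 + 6*(14 + 6)) + 7954/44745 = -37950/√(3 + 6*20) + 7954*(1/44745) = -37950/√(3 + 120) + 7954/44745 = -37950*√123/123 + 7954/44745 = -12650*√123/41 + 7954/44745 = 7954/44745 - 12650*√123/41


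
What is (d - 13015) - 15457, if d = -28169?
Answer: -56641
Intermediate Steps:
(d - 13015) - 15457 = (-28169 - 13015) - 15457 = -41184 - 15457 = -56641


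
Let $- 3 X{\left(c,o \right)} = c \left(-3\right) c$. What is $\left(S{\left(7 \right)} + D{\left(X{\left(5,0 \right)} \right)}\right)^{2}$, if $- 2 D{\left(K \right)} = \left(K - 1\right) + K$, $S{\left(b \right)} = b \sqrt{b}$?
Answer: $\frac{3773}{4} - 343 \sqrt{7} \approx 35.757$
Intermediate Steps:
$X{\left(c,o \right)} = c^{2}$ ($X{\left(c,o \right)} = - \frac{c \left(-3\right) c}{3} = - \frac{- 3 c c}{3} = - \frac{\left(-3\right) c^{2}}{3} = c^{2}$)
$S{\left(b \right)} = b^{\frac{3}{2}}$
$D{\left(K \right)} = \frac{1}{2} - K$ ($D{\left(K \right)} = - \frac{\left(K - 1\right) + K}{2} = - \frac{\left(-1 + K\right) + K}{2} = - \frac{-1 + 2 K}{2} = \frac{1}{2} - K$)
$\left(S{\left(7 \right)} + D{\left(X{\left(5,0 \right)} \right)}\right)^{2} = \left(7^{\frac{3}{2}} + \left(\frac{1}{2} - 5^{2}\right)\right)^{2} = \left(7 \sqrt{7} + \left(\frac{1}{2} - 25\right)\right)^{2} = \left(7 \sqrt{7} - \frac{49}{2}\right)^{2} = \left(- \frac{49}{2} + 7 \sqrt{7}\right)^{2}$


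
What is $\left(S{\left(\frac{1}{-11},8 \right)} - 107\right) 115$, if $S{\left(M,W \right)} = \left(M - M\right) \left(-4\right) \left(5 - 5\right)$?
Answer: $-12305$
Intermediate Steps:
$S{\left(M,W \right)} = 0$ ($S{\left(M,W \right)} = 0 \left(-4\right) \left(5 - 5\right) = 0 \cdot 0 = 0$)
$\left(S{\left(\frac{1}{-11},8 \right)} - 107\right) 115 = \left(0 - 107\right) 115 = \left(-107\right) 115 = -12305$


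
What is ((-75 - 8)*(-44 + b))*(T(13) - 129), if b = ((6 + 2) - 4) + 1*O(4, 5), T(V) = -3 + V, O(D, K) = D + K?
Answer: -306187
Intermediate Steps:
b = 13 (b = ((6 + 2) - 4) + 1*(4 + 5) = (8 - 4) + 1*9 = 4 + 9 = 13)
((-75 - 8)*(-44 + b))*(T(13) - 129) = ((-75 - 8)*(-44 + 13))*((-3 + 13) - 129) = (-83*(-31))*(10 - 129) = 2573*(-119) = -306187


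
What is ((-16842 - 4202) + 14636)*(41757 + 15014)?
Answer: -363788568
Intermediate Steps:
((-16842 - 4202) + 14636)*(41757 + 15014) = (-21044 + 14636)*56771 = -6408*56771 = -363788568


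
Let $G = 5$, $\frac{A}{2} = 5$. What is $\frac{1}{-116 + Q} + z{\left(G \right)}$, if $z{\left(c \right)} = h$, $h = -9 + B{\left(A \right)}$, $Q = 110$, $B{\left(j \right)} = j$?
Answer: $\frac{5}{6} \approx 0.83333$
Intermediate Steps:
$A = 10$ ($A = 2 \cdot 5 = 10$)
$h = 1$ ($h = -9 + 10 = 1$)
$z{\left(c \right)} = 1$
$\frac{1}{-116 + Q} + z{\left(G \right)} = \frac{1}{-116 + 110} + 1 = \frac{1}{-6} + 1 = - \frac{1}{6} + 1 = \frac{5}{6}$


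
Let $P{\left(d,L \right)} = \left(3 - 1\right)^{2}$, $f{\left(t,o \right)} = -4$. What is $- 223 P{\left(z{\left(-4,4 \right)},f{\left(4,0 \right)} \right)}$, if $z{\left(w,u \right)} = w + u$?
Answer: $-892$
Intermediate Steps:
$z{\left(w,u \right)} = u + w$
$P{\left(d,L \right)} = 4$ ($P{\left(d,L \right)} = 2^{2} = 4$)
$- 223 P{\left(z{\left(-4,4 \right)},f{\left(4,0 \right)} \right)} = \left(-223\right) 4 = -892$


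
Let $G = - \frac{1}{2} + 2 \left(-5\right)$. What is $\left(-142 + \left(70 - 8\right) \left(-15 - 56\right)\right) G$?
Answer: $47712$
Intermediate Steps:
$G = - \frac{21}{2}$ ($G = \left(-1\right) \frac{1}{2} - 10 = - \frac{1}{2} - 10 = - \frac{21}{2} \approx -10.5$)
$\left(-142 + \left(70 - 8\right) \left(-15 - 56\right)\right) G = \left(-142 + \left(70 - 8\right) \left(-15 - 56\right)\right) \left(- \frac{21}{2}\right) = \left(-142 + 62 \left(-71\right)\right) \left(- \frac{21}{2}\right) = \left(-142 - 4402\right) \left(- \frac{21}{2}\right) = \left(-4544\right) \left(- \frac{21}{2}\right) = 47712$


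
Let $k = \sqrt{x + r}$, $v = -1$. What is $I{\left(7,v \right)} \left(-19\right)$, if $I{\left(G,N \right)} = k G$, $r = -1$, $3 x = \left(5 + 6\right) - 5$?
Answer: $-133$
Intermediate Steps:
$x = 2$ ($x = \frac{\left(5 + 6\right) - 5}{3} = \frac{11 - 5}{3} = \frac{1}{3} \cdot 6 = 2$)
$k = 1$ ($k = \sqrt{2 - 1} = \sqrt{1} = 1$)
$I{\left(G,N \right)} = G$ ($I{\left(G,N \right)} = 1 G = G$)
$I{\left(7,v \right)} \left(-19\right) = 7 \left(-19\right) = -133$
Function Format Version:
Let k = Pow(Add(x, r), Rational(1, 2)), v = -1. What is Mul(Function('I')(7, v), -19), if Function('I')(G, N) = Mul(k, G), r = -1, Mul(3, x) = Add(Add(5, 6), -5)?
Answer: -133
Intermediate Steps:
x = 2 (x = Mul(Rational(1, 3), Add(Add(5, 6), -5)) = Mul(Rational(1, 3), Add(11, -5)) = Mul(Rational(1, 3), 6) = 2)
k = 1 (k = Pow(Add(2, -1), Rational(1, 2)) = Pow(1, Rational(1, 2)) = 1)
Function('I')(G, N) = G (Function('I')(G, N) = Mul(1, G) = G)
Mul(Function('I')(7, v), -19) = Mul(7, -19) = -133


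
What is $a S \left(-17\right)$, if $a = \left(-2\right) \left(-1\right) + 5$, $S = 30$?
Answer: $-3570$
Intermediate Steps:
$a = 7$ ($a = 2 + 5 = 7$)
$a S \left(-17\right) = 7 \cdot 30 \left(-17\right) = 210 \left(-17\right) = -3570$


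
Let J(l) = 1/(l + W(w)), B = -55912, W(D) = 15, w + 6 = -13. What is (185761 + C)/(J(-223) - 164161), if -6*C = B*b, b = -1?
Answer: -110100016/102436467 ≈ -1.0748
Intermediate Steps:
w = -19 (w = -6 - 13 = -19)
C = -27956/3 (C = -(-27956)*(-1)/3 = -⅙*55912 = -27956/3 ≈ -9318.7)
J(l) = 1/(15 + l) (J(l) = 1/(l + 15) = 1/(15 + l))
(185761 + C)/(J(-223) - 164161) = (185761 - 27956/3)/(1/(15 - 223) - 164161) = 529327/(3*(1/(-208) - 164161)) = 529327/(3*(-1/208 - 164161)) = 529327/(3*(-34145489/208)) = (529327/3)*(-208/34145489) = -110100016/102436467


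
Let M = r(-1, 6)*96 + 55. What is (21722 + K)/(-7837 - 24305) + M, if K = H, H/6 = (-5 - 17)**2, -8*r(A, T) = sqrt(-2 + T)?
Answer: 485888/16071 ≈ 30.234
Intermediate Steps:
r(A, T) = -sqrt(-2 + T)/8
M = 31 (M = -sqrt(-2 + 6)/8*96 + 55 = -sqrt(4)/8*96 + 55 = -1/8*2*96 + 55 = -1/4*96 + 55 = -24 + 55 = 31)
H = 2904 (H = 6*(-5 - 17)**2 = 6*(-22)**2 = 6*484 = 2904)
K = 2904
(21722 + K)/(-7837 - 24305) + M = (21722 + 2904)/(-7837 - 24305) + 31 = 24626/(-32142) + 31 = 24626*(-1/32142) + 31 = -12313/16071 + 31 = 485888/16071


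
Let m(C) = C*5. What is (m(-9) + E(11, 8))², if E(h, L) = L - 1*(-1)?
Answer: 1296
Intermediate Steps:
E(h, L) = 1 + L (E(h, L) = L + 1 = 1 + L)
m(C) = 5*C
(m(-9) + E(11, 8))² = (5*(-9) + (1 + 8))² = (-45 + 9)² = (-36)² = 1296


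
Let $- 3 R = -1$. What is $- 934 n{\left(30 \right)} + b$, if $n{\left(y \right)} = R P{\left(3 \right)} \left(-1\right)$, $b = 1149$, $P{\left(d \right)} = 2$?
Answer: $\frac{5315}{3} \approx 1771.7$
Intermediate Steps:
$R = \frac{1}{3}$ ($R = \left(- \frac{1}{3}\right) \left(-1\right) = \frac{1}{3} \approx 0.33333$)
$n{\left(y \right)} = - \frac{2}{3}$ ($n{\left(y \right)} = \frac{1}{3} \cdot 2 \left(-1\right) = \frac{2}{3} \left(-1\right) = - \frac{2}{3}$)
$- 934 n{\left(30 \right)} + b = \left(-934\right) \left(- \frac{2}{3}\right) + 1149 = \frac{1868}{3} + 1149 = \frac{5315}{3}$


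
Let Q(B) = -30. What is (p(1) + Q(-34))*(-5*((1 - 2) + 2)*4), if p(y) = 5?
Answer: 500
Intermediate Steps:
(p(1) + Q(-34))*(-5*((1 - 2) + 2)*4) = (5 - 30)*(-5*((1 - 2) + 2)*4) = -25*(-5*(-1 + 2))*4 = -25*(-5*1)*4 = -(-125)*4 = -25*(-20) = 500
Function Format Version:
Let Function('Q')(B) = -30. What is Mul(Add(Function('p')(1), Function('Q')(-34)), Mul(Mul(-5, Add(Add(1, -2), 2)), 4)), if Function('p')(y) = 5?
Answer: 500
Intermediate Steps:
Mul(Add(Function('p')(1), Function('Q')(-34)), Mul(Mul(-5, Add(Add(1, -2), 2)), 4)) = Mul(Add(5, -30), Mul(Mul(-5, Add(Add(1, -2), 2)), 4)) = Mul(-25, Mul(Mul(-5, Add(-1, 2)), 4)) = Mul(-25, Mul(Mul(-5, 1), 4)) = Mul(-25, Mul(-5, 4)) = Mul(-25, -20) = 500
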